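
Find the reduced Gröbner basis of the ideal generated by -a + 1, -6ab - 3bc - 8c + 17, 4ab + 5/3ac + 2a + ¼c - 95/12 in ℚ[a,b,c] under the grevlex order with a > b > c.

f_1 = -a + 1, LT = a.
f_2 = -6ab - 3bc - 8c + 17, LT = ab.
f_3 = 4ab + 5/3ac + 2a + ¼c - 95/12, LT = ab.

S(f_1,f_2): lcm = ab. S = -½bc - b - 4/3c + 17/6.
  leading term bc: no divisor's leading term divides it; move -½bc to the remainder.
  leading term b: no divisor's leading term divides it; move -b to the remainder.
  leading term c: no divisor's leading term divides it; move -4/3c to the remainder.
  leading term 1: no divisor's leading term divides it; move 17/6 to the remainder.
  remainder -½bc - b - 4/3c + 17/6 ≠ 0; add g_4 = -½bc - b - 4/3c + 17/6 to the basis.

S(f_1,f_3): lcm = ab. S = -5/12ac - ½a - b - 1/16c + 95/48.
  leading term ac: subtract (5/12c)·f_1 from -5/12ac - ½a - b - 1/16c + 95/48 → -½a - b - 23/48c + 95/48
  leading term a: subtract (½)·f_1 from -½a - b - 23/48c + 95/48 → -b - 23/48c + 71/48
  leading term b: no divisor's leading term divides it; move -b to the remainder.
  leading term c: no divisor's leading term divides it; move -23/48c to the remainder.
  leading term 1: no divisor's leading term divides it; move 71/48 to the remainder.
  remainder -b - 23/48c + 71/48 ≠ 0; add g_5 = -b - 23/48c + 71/48 to the basis.

S(f_3,g_4): lcm = abc. S = 5/12ac² - 2ab - 13/6ac + 1/16c² + 17/3a - 95/48c.
  leading term ac²: subtract (-5/12c²)·f_1 from 5/12ac² - 2ab - 13/6ac + 1/16c² + 17/3a - 95/48c → -2ab - 13/6ac + 23/48c² + 17/3a - 95/48c
  leading term ab: subtract (2b)·f_1 from -2ab - 13/6ac + 23/48c² + 17/3a - 95/48c → -13/6ac + 23/48c² + 17/3a - 2b - 95/48c
  leading term ac: subtract (13/6c)·f_1 from -13/6ac + 23/48c² + 17/3a - 2b - 95/48c → 23/48c² + 17/3a - 2b - 199/48c
  leading term c²: no divisor's leading term divides it; move 23/48c² to the remainder.
  leading term a: subtract (-17/3)·f_1 from 17/3a - 2b - 199/48c → -2b - 199/48c + 17/3
  leading term b: subtract (2)·g_5 from -2b - 199/48c + 17/3 → -51/16c + 65/24
  leading term c: no divisor's leading term divides it; move -51/16c to the remainder.
  leading term 1: no divisor's leading term divides it; move 65/24 to the remainder.
  remainder 23/48c² - 51/16c + 65/24 ≠ 0; add g_6 = 23/48c² - 51/16c + 65/24 to the basis.

The other S-polynomials (S(f_2,f_3), S(f_1,g_4), S(f_2,g_4), S(f_1,g_5), S(f_2,g_5), S(f_3,g_5), S(g_4,g_5), S(f_1,g_6), S(f_2,g_6), S(f_3,g_6), S(g_4,g_6), S(g_5,g_6)) all reduce to 0 modulo the current basis, so we have a Gröbner basis.
Inter-reduce: drop elements whose leading term is divisible by another's, tail-reduce, and make monic.

G = {c² - 153/23c + 130/23, a - 1, b + 23/48c - 71/48}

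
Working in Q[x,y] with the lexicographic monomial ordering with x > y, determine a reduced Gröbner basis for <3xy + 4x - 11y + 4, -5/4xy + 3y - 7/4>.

G = {x - 19/20y - 1/20, y^2 - 47/19y + 28/19}

f_1 = 3xy + 4x - 11y + 4, LT = xy.
f_2 = -5/4xy + 3y - 7/4, LT = xy.

S(f_1,f_2): lcm = xy. S = 4/3x - 19/15y - 1/15.
  leading term x: no divisor's leading term divides it; move 4/3x to the remainder.
  leading term y: no divisor's leading term divides it; move -19/15y to the remainder.
  leading term 1: no divisor's leading term divides it; move -1/15 to the remainder.
  remainder 4/3x - 19/15y - 1/15 ≠ 0; add g_3 = 4/3x - 19/15y - 1/15 to the basis.

S(f_1,g_3): lcm = xy. S = 4/3x + 19/20y^2 - 217/60y + 4/3.
  leading term x: subtract (1)·g_3 from 4/3x + 19/20y^2 - 217/60y + 4/3 → 19/20y^2 - 47/20y + 7/5
  leading term y^2: no divisor's leading term divides it; move 19/20y^2 to the remainder.
  leading term y: no divisor's leading term divides it; move -47/20y to the remainder.
  leading term 1: no divisor's leading term divides it; move 7/5 to the remainder.
  remainder 19/20y^2 - 47/20y + 7/5 ≠ 0; add g_4 = 19/20y^2 - 47/20y + 7/5 to the basis.

The other S-polynomials (S(f_2,g_3), S(f_1,g_4), S(f_2,g_4), S(g_3,g_4)) all reduce to 0 modulo the current basis, so we have a Gröbner basis.
Inter-reduce: drop elements whose leading term is divisible by another's, tail-reduce, and make monic.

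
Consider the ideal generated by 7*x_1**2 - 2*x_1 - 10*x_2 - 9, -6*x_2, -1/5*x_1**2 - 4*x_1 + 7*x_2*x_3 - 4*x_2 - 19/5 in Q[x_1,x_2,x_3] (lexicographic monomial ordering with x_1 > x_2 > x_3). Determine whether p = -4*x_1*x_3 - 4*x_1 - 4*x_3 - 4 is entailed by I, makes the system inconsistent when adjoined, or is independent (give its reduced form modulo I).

-4*x_1*x_3 - 4*x_1 - 4*x_3 - 4 lies in I (it reduces to 0).

First compute the reduced Gröbner basis of I by Buchberger's algorithm.
f_1 = 7*x_1**2 - 2*x_1 - 10*x_2 - 9, LT = x_1**2.
f_2 = -6*x_2, LT = x_2.
f_3 = -1/5*x_1**2 - 4*x_1 + 7*x_2*x_3 - 4*x_2 - 19/5, LT = x_1**2.

S(f_1,f_3): lcm = x_1**2. S = -142/7*x_1 + 35*x_2*x_3 - 150/7*x_2 - 142/7.
  leading term x_1: no divisor's leading term divides it; move -142/7*x_1 to the remainder.
  leading term x_2*x_3: subtract (-35/6*x_3)·f_2 from 35*x_2*x_3 - 150/7*x_2 - 142/7 → -150/7*x_2 - 142/7
  leading term x_2: subtract (25/7)·f_2 from -150/7*x_2 - 142/7 → -142/7
  leading term 1: no divisor's leading term divides it; move -142/7 to the remainder.
  remainder -142/7*x_1 - 142/7 ≠ 0; add h_4 = -142/7*x_1 - 142/7 to the basis.

The other S-polynomials (S(f_1,f_2), S(f_2,f_3), S(f_1,h_4), S(f_2,h_4), S(f_3,h_4)) all reduce to 0 modulo the current basis, so we have a Gröbner basis.
Inter-reduce: drop elements whose leading term is divisible by another's, tail-reduce, and make monic.
Reduced Gröbner basis: {x_1 + 1, x_2}.
Label its elements g_1 = x_1 + 1, g_2 = x_2.

Reduce p = -4*x_1*x_3 - 4*x_1 - 4*x_3 - 4 modulo G:
  leading term x_1*x_3: subtract (-4*x_3)·g_1 from -4*x_1*x_3 - 4*x_1 - 4*x_3 - 4 → -4*x_1 - 4
  leading term x_1: subtract (-4)·g_1 from -4*x_1 - 4 → 0
  normal form = 0.
Since the normal form is 0, p ∈ I.

The remainder on division by a Gröbner basis is unique — it is the normal form.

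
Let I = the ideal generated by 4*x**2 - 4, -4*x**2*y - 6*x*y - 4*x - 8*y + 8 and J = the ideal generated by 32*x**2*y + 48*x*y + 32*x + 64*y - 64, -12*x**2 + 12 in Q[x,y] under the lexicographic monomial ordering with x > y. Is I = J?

For a fixed monomial order, each ideal has a unique reduced Gröbner basis; comparing bases decides equality.
Buchberger on the first generating set:
f_1 = 4*x**2 - 4, LT = x**2.
f_2 = -4*x**2*y - 6*x*y - 4*x - 8*y + 8, LT = x**2*y.

S(f_1,f_2): lcm = x**2*y. S = -3/2*x*y - x - 3*y + 2.
  reduce S modulo (f_1, f_2):
  remainder -3/2*x*y - x - 3*y + 2 ≠ 0; add g_3 = -3/2*x*y - x - 3*y + 2 to the basis.

S(f_1,g_3): lcm = x**2*y. S = -2/3*x**2 - 2*x*y + 4/3*x - y.
  reduce S modulo (f_1, f_2, g_3):
  remainder 8/3*x + 3*y - 10/3 ≠ 0; add g_4 = 8/3*x + 3*y - 10/3 to the basis.

S(f_2,g_4): lcm = x**2*y. S = -9/8*x*y**2 + 11/4*x*y + x + 2*y - 2.
  reduce S modulo (f_1, f_2, g_3, g_4):
  remainder 9/4*y**2 - 5*y + 1 ≠ 0; add g_5 = 9/4*y**2 - 5*y + 1 to the basis.

The other S-polynomials (S(f_2,g_3), S(f_1,g_4), S(g_3,g_4), S(f_1,g_5), S(f_2,g_5), S(g_3,g_5), S(g_4,g_5)) all reduce to 0 modulo the current basis, so we have a Gröbner basis.
Inter-reduce: drop elements whose leading term is divisible by another's, tail-reduce, and make monic.
Reduced Gröbner basis: {x + 9/8*y - 5/4, y**2 - 20/9*y + 4/9}.

Buchberger on the second generating set:
h_1 = 32*x**2*y + 48*x*y + 32*x + 64*y - 64, LT = x**2*y.
h_2 = -12*x**2 + 12, LT = x**2.

S(h_1,h_2): lcm = x**2*y. S = 3/2*x*y + x + 3*y - 2.
  reduce S modulo (h_1, h_2):
  remainder 3/2*x*y + x + 3*y - 2 ≠ 0; add k_3 = 3/2*x*y + x + 3*y - 2 to the basis.

S(h_1,k_3): lcm = x**2*y. S = -2/3*x**2 - 1/2*x*y + 7/3*x + 2*y - 2.
  reduce S modulo (h_1, h_2, k_3):
  remainder 8/3*x + 3*y - 10/3 ≠ 0; add k_4 = 8/3*x + 3*y - 10/3 to the basis.

S(h_1,k_4): lcm = x**2*y. S = -9/8*x*y**2 + 11/4*x*y + x + 2*y - 2.
  reduce S modulo (h_1, h_2, k_3, k_4):
  remainder 9/4*y**2 - 5*y + 1 ≠ 0; add k_5 = 9/4*y**2 - 5*y + 1 to the basis.

The other S-polynomials (S(h_2,k_3), S(h_2,k_4), S(k_3,k_4), S(h_1,k_5), S(h_2,k_5), S(k_3,k_5), S(k_4,k_5)) all reduce to 0 modulo the current basis, so we have a Gröbner basis.
Inter-reduce: drop elements whose leading term is divisible by another's, tail-reduce, and make monic.
Reduced Gröbner basis: {x + 9/8*y - 5/4, y**2 - 20/9*y + 4/9}.

The two bases agree; hence the ideals are identical.

Yes, the ideals are equal.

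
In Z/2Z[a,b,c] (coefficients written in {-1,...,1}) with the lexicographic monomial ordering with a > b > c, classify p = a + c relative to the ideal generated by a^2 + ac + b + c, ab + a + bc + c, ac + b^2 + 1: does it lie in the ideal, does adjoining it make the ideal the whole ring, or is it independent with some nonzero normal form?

Adjoining a + c makes the ideal the whole ring: the system is inconsistent.

First compute the reduced Gröbner basis of I by Buchberger's algorithm.
f_1 = a^2 + ac + b + c, LT = a^2.
f_2 = ab + a + bc + c, LT = ab.
f_3 = ac + b^2 + 1, LT = ac.

S(f_1,f_2): lcm = a^2b. S = a^2 + ac + b^2 + bc.
  leading term a^2: subtract (1)·f_1 from a^2 + ac + b^2 + bc → b^2 + bc + b + c
  leading term b^2: no divisor's leading term divides it; move b^2 to the remainder.
  leading term bc: no divisor's leading term divides it; move bc to the remainder.
  leading term b: no divisor's leading term divides it; move b to the remainder.
  leading term c: no divisor's leading term divides it; move c to the remainder.
  remainder b^2 + bc + b + c ≠ 0; add h_4 = b^2 + bc + b + c to the basis.

S(f_1,f_3): lcm = a^2c. S = ab^2 + ac^2 + a + bc + c^2.
  leading term ab^2: subtract (b)·f_2 from ab^2 + ac^2 + a + bc + c^2 → ab + ac^2 + a + b^2c + c^2
  leading term ab: subtract (1)·f_2 from ab + ac^2 + a + b^2c + c^2 → ac^2 + b^2c + bc + c^2 + c
  leading term ac^2: subtract (c)·f_3 from ac^2 + b^2c + bc + c^2 + c → bc + c^2
  leading term bc: no divisor's leading term divides it; move bc to the remainder.
  leading term c^2: no divisor's leading term divides it; move c^2 to the remainder.
  remainder bc + c^2 ≠ 0; add h_5 = bc + c^2 to the basis.

S(f_2,f_3): lcm = abc. S = ac + b^3 + bc^2 + b + c^2.
  leading term ac: subtract (1)·f_3 from ac + b^3 + bc^2 + b + c^2 → b^3 + b^2 + bc^2 + b + c^2 + 1
  leading term b^3: subtract (b)·h_4 from b^3 + b^2 + bc^2 + b + c^2 + 1 → b^2c + bc^2 + bc + b + c^2 + 1
  leading term b^2c: subtract (c)·h_4 from b^2c + bc^2 + bc + b + c^2 + 1 → b + 1
  leading term b: no divisor's leading term divides it; move b to the remainder.
  leading term 1: no divisor's leading term divides it; move 1 to the remainder.
  remainder b + 1 ≠ 0; add h_6 = b + 1 to the basis.

S(f_2,h_6): lcm = ab. S = bc + c.
  leading term bc: subtract (1)·h_5 from bc + c → c^2 + c
  leading term c^2: no divisor's leading term divides it; move c^2 to the remainder.
  leading term c: no divisor's leading term divides it; move c to the remainder.
  remainder c^2 + c ≠ 0; add h_7 = c^2 + c to the basis.

The other S-polynomials (S(f_1,h_4), S(f_2,h_4), S(f_3,h_4), S(f_1,h_5), S(f_2,h_5), S(f_3,h_5), S(h_4,h_5), S(f_1,h_6), S(f_3,h_6), S(h_4,h_6), S(h_5,h_6), S(f_1,h_7), S(f_2,h_7), S(f_3,h_7), S(h_4,h_7), S(h_5,h_7), S(h_6,h_7)) all reduce to 0 modulo the current basis, so we have a Gröbner basis.
Inter-reduce: drop elements whose leading term is divisible by another's, tail-reduce, and make monic.
Reduced Gröbner basis: {a^2 + c + 1, ac, b + 1, c^2 + c}.
Label its elements g_1 = a^2 + c + 1, g_2 = ac, g_3 = b + 1, g_4 = c^2 + c.

Reduce p = a + c modulo G:
  leading term a: no divisor's leading term divides it; move a to the remainder.
  leading term c: no divisor's leading term divides it; move c to the remainder.
  normal form = a + c.
The normal form is nonzero, so p ∉ I. Since p minus its normal form lies in I, I + (p) = I + (r) where r = a + c; decide whether this ideal is the whole ring.
Run Buchberger on G together with r (pairs among the g_i already reduce to 0 since G is a Gröbner basis):
g_1 = a^2 + c + 1, LT = a^2.
g_2 = ac, LT = ac.
g_3 = b + 1, LT = b.
g_4 = c^2 + c, LT = c^2.
r = a + c, LT = a.

S(g_1,r): lcm = a^2. S = ac + c + 1.
  leading term ac: subtract (1)·g_2 from ac + c + 1 → c + 1
  leading term c: no divisor's leading term divides it; move c to the remainder.
  leading term 1: no divisor's leading term divides it; move 1 to the remainder.
  remainder c + 1 ≠ 0; add m_6 = c + 1 to the basis.

S(g_2,r): lcm = ac. S = c^2.
  leading term c^2: subtract (1)·g_4 from c^2 → c
  leading term c: subtract (1)·m_6 from c → 1
  leading term 1: no divisor's leading term divides it; move 1 to the remainder.
  remainder 1 ≠ 0; add m_7 = 1 to the basis.

The other S-polynomials (S(g_1,g_2), S(g_1,g_3), S(g_1,g_4), S(g_2,g_3), S(g_2,g_4), S(g_3,g_4), S(g_3,r), S(g_4,r), S(g_1,m_6), S(g_2,m_6), S(g_3,m_6), S(g_4,m_6), S(r,m_6), S(g_1,m_7), S(g_2,m_7), S(g_3,m_7), S(g_4,m_7), S(r,m_7), S(m_6,m_7)) all reduce to 0 modulo the current basis, so we have a Gröbner basis.
Inter-reduce: drop elements whose leading term is divisible by another's, tail-reduce, and make monic.
Reduced Gröbner basis: {1}.
The reduced Gröbner basis of I + (p) is {1}: the ideal is the whole ring, so the enlarged system has no common solution — adjoining p is inconsistent.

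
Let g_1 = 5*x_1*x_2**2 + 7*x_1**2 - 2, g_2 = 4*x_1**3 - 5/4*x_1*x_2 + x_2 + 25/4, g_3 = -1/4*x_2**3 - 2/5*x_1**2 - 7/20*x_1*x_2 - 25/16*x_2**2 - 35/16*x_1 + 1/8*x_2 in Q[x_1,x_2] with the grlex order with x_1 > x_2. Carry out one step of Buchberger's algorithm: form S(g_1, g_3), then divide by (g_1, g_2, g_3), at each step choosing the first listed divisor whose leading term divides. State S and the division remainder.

lcm(LM(g_1), LM(g_3)) = x_1*x_2**3.
S = (lcm/LT(g_1))·g_1 − (lcm/LT(g_3))·g_3 = -8/5*x_1**3 - 25/4*x_1*x_2**2 - 35/4*x_1**2 + 1/2*x_1*x_2 - 2/5*x_2.
Reduce S modulo (g_1, g_2, g_3) in that order:
  leading term x_1**3: subtract (-2/5)·g_2 from -8/5*x_1**3 - 25/4*x_1*x_2**2 - 35/4*x_1**2 + 1/2*x_1*x_2 - 2/5*x_2 → -25/4*x_1*x_2**2 - 35/4*x_1**2 + 5/2
  leading term x_1*x_2**2: subtract (-5/4)·g_1 from -25/4*x_1*x_2**2 - 35/4*x_1**2 + 5/2 → 0
The remainder is 0, so this S-polynomial contributes no new basis element.

S(g_1, g_3) = -8/5*x_1**3 - 25/4*x_1*x_2**2 - 35/4*x_1**2 + 1/2*x_1*x_2 - 2/5*x_2; remainder on division = 0.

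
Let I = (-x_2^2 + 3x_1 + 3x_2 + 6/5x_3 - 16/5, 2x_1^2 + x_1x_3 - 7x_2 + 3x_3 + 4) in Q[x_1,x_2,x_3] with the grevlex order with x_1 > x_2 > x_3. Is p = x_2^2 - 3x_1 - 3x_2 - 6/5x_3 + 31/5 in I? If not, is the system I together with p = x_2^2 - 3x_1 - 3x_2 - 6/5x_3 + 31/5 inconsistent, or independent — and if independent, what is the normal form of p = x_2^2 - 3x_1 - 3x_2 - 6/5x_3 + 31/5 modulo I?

First compute the reduced Gröbner basis of I by Buchberger's algorithm.
f_1 = -x_2^2 + 3x_1 + 3x_2 + 6/5x_3 - 16/5, LT = x_2^2.
f_2 = 2x_1^2 + x_1x_3 - 7x_2 + 3x_3 + 4, LT = x_1^2.

S(f_1,f_2): leading monomials are coprime, so the S-polynomial reduces to 0 (Buchberger's first criterion).
Every S-polynomial of the final basis reduces to 0, so we have a Gröbner basis.
Inter-reduce: drop elements whose leading term is divisible by another's, tail-reduce, and make monic.
Reduced Gröbner basis: {x_1^2 + 1/2x_1x_3 - 7/2x_2 + 3/2x_3 + 2, x_2^2 - 3x_1 - 3x_2 - 6/5x_3 + 16/5}.
Label its elements g_1 = x_1^2 + 1/2x_1x_3 - 7/2x_2 + 3/2x_3 + 2, g_2 = x_2^2 - 3x_1 - 3x_2 - 6/5x_3 + 16/5.

Reduce p = x_2^2 - 3x_1 - 3x_2 - 6/5x_3 + 31/5 modulo G:
  leading term x_2^2: subtract (1)·g_2 from x_2^2 - 3x_1 - 3x_2 - 6/5x_3 + 31/5 → 3
  leading term 1: no divisor's leading term divides it; move 3 to the remainder.
  normal form = 3.
The normal form is nonzero, so p ∉ I. Since p minus its normal form lies in I, I + (p) = I + (r) where r = 3; decide whether this ideal is the whole ring.
Here r = 3 is a nonzero constant, hence a unit: 1 ∈ I + (p), the Gröbner basis of I + (p) is {1}, and the enlarged system has no common solution — adjoining p is inconsistent.

Adjoining x_2^2 - 3x_1 - 3x_2 - 6/5x_3 + 31/5 makes the ideal the whole ring: the system is inconsistent.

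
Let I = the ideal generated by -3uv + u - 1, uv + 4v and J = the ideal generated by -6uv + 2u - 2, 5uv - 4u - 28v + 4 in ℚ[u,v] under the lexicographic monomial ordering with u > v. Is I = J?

Equality of ideals is decidable: compute both reduced Gröbner bases (unique for the ordering) and check whether they agree.
Buchberger on the first generating set:
f_1 = -3uv + u - 1, LT = uv.
f_2 = uv + 4v, LT = uv.

S(f_1,f_2): lcm = uv. S = -⅓u - 4v + ⅓.
  leading term u: no divisor's leading term divides it; move -⅓u to the remainder.
  leading term v: no divisor's leading term divides it; move -4v to the remainder.
  leading term 1: no divisor's leading term divides it; move ⅓ to the remainder.
  remainder -⅓u - 4v + ⅓ ≠ 0; add g_3 = -⅓u - 4v + ⅓ to the basis.

S(f_1,g_3): lcm = uv. S = -⅓u - 12v² + v + ⅓.
  leading term u: subtract (1)·g_3 from -⅓u - 12v² + v + ⅓ → -12v² + 5v
  leading term v²: no divisor's leading term divides it; move -12v² to the remainder.
  leading term v: no divisor's leading term divides it; move 5v to the remainder.
  remainder -12v² + 5v ≠ 0; add g_4 = -12v² + 5v to the basis.

The other S-polynomials (S(f_2,g_3), S(f_1,g_4), S(f_2,g_4), S(g_3,g_4)) all reduce to 0 modulo the current basis, so we have a Gröbner basis.
Inter-reduce: drop elements whose leading term is divisible by another's, tail-reduce, and make monic.
Reduced Gröbner basis: {u + 12v - 1, v² - 5/12v}.

Buchberger on the second generating set:
h_1 = -6uv + 2u - 2, LT = uv.
h_2 = 5uv - 4u - 28v + 4, LT = uv.

S(h_1,h_2): lcm = uv. S = 7/15u + 28/5v - 7/15.
  leading term u: no divisor's leading term divides it; move 7/15u to the remainder.
  leading term v: no divisor's leading term divides it; move 28/5v to the remainder.
  leading term 1: no divisor's leading term divides it; move -7/15 to the remainder.
  remainder 7/15u + 28/5v - 7/15 ≠ 0; add k_3 = 7/15u + 28/5v - 7/15 to the basis.

S(h_1,k_3): lcm = uv. S = -⅓u - 12v² + v + ⅓.
  leading term u: subtract (-5/7)·k_3 from -⅓u - 12v² + v + ⅓ → -12v² + 5v
  leading term v²: no divisor's leading term divides it; move -12v² to the remainder.
  leading term v: no divisor's leading term divides it; move 5v to the remainder.
  remainder -12v² + 5v ≠ 0; add k_4 = -12v² + 5v to the basis.

The other S-polynomials (S(h_2,k_3), S(h_1,k_4), S(h_2,k_4), S(k_3,k_4)) all reduce to 0 modulo the current basis, so we have a Gröbner basis.
Inter-reduce: drop elements whose leading term is divisible by another's, tail-reduce, and make monic.
Reduced Gröbner basis: {u + 12v - 1, v² - 5/12v}.

Same reduced basis, so the two generating sets span the same ideal.

Yes, the ideals are equal.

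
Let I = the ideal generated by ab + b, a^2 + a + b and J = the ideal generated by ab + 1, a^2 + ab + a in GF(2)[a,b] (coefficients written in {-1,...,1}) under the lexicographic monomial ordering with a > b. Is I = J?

No, the ideals differ.

Two ideals are equal iff their reduced Gröbner bases coincide (the reduced basis is unique for a fixed ordering).
Buchberger on the first generating set:
f_1 = ab + b, LT = ab.
f_2 = a^2 + a + b, LT = a^2.

S(f_1,f_2): lcm = a^2b. S = b^2.
  reduce S modulo (f_1, f_2):
  remainder b^2 ≠ 0; add g_3 = b^2 to the basis.

The other S-polynomials (S(f_1,g_3), S(f_2,g_3)) all reduce to 0 modulo the current basis, so we have a Gröbner basis.
Inter-reduce: drop elements whose leading term is divisible by another's, tail-reduce, and make monic.
Reduced Gröbner basis: {a^2 + a + b, ab + b, b^2}.

Buchberger on the second generating set:
h_1 = ab + 1, LT = ab.
h_2 = a^2 + ab + a, LT = a^2.

S(h_1,h_2): lcm = a^2b. S = ab^2 + ab + a.
  reduce S modulo (h_1, h_2):
  remainder a + b + 1 ≠ 0; add k_3 = a + b + 1 to the basis.

S(h_1,k_3): lcm = ab. S = b^2 + b + 1.
  reduce S modulo (h_1, h_2, k_3):
  remainder b^2 + b + 1 ≠ 0; add k_4 = b^2 + b + 1 to the basis.

The other S-polynomials (S(h_2,k_3), S(h_1,k_4), S(h_2,k_4), S(k_3,k_4)) all reduce to 0 modulo the current basis, so we have a Gröbner basis.
Inter-reduce: drop elements whose leading term is divisible by another's, tail-reduce, and make monic.
Reduced Gröbner basis: {a + b + 1, b^2 + b + 1}.

The bases are distinct; the ideals are different.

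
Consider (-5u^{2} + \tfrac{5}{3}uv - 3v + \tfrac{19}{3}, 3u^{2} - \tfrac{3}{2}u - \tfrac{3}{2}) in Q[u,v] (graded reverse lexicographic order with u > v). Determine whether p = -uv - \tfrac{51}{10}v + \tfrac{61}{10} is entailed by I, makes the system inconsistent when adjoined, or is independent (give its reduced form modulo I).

First compute the reduced Gröbner basis of I by Buchberger's algorithm.
f_1 = -5u^{2} + \tfrac{5}{3}uv - 3v + \tfrac{19}{3}, LT = u^{2}.
f_2 = 3u^{2} - \tfrac{3}{2}u - \tfrac{3}{2}, LT = u^{2}.

S(f_1,f_2): lcm = u^{2}. S = -\tfrac{1}{3}uv + \tfrac{1}{2}u + \tfrac{3}{5}v - \tfrac{23}{30}.
  reduce S modulo (f_1, f_2):
  remainder -\tfrac{1}{3}uv + \tfrac{1}{2}u + \tfrac{3}{5}v - \tfrac{23}{30} ≠ 0; add h_3 = -\tfrac{1}{3}uv + \tfrac{1}{2}u + \tfrac{3}{5}v - \tfrac{23}{30} to the basis.

S(f_1,h_3): lcm = u^{2}v. S = -\tfrac{1}{3}uv^{2} + \tfrac{3}{2}u^{2} + \tfrac{9}{5}uv + \tfrac{3}{5}v^{2} - \tfrac{23}{10}u - \tfrac{19}{15}v.
  reduce S modulo (f_1, f_2, h_3):
  remainder \tfrac{2}{5}u + \tfrac{46}{25}v - \tfrac{56}{25} ≠ 0; add h_4 = \tfrac{2}{5}u + \tfrac{46}{25}v - \tfrac{56}{25} to the basis.

S(h_3,h_4): lcm = uv. S = -\tfrac{23}{5}v^{2} - \tfrac{3}{2}u + \tfrac{19}{5}v + \tfrac{23}{10}.
  reduce S modulo (f_1, f_2, h_3, h_4):
  remainder -\tfrac{23}{5}v^{2} + \tfrac{107}{10}v - \tfrac{61}{10} ≠ 0; add h_5 = -\tfrac{23}{5}v^{2} + \tfrac{107}{10}v - \tfrac{61}{10} to the basis.

The other S-polynomials (S(f_2,h_3), S(f_1,h_4), S(f_2,h_4), S(f_1,h_5), S(f_2,h_5), S(h_3,h_5), S(h_4,h_5)) all reduce to 0 modulo the current basis, so we have a Gröbner basis.
Inter-reduce: drop elements whose leading term is divisible by another's, tail-reduce, and make monic.
Reduced Gröbner basis: {v^{2} - \tfrac{107}{46}v + \tfrac{61}{46}, u + \tfrac{23}{5}v - \tfrac{28}{5}}.
Label its elements g_1 = v^{2} - \tfrac{107}{46}v + \tfrac{61}{46}, g_2 = u + \tfrac{23}{5}v - \tfrac{28}{5}.

Reduce p = -uv - \tfrac{51}{10}v + \tfrac{61}{10} modulo G:
  leading term uv: subtract (-v)·g_2 from -uv - \tfrac{51}{10}v + \tfrac{61}{10} → \tfrac{23}{5}v^{2} - \tfrac{107}{10}v + \tfrac{61}{10}
  leading term v^{2}: subtract (\tfrac{23}{5})·g_1 from \tfrac{23}{5}v^{2} - \tfrac{107}{10}v + \tfrac{61}{10} → 0
  normal form = 0.
Since the normal form is 0, p ∈ I.

-uv - \tfrac{51}{10}v + \tfrac{61}{10} lies in I (it reduces to 0).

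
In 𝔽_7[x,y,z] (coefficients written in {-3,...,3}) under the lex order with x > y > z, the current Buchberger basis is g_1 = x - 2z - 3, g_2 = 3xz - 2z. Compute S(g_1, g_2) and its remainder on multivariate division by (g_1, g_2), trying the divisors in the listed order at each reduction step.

S(g_1, g_2) = -2z²; remainder on division = -2z².

lcm(LM(g_1), LM(g_2)) = xz.
S = (lcm/LT(g_1))·g_1 − (lcm/LT(g_2))·g_2 = -2z².
Reduce S modulo (g_1, g_2) in that order:
  leading term z²: no divisor's leading term divides it; move -2z² to the remainder.
The remainder -2z² is nonzero, so it would be added as the next basis element.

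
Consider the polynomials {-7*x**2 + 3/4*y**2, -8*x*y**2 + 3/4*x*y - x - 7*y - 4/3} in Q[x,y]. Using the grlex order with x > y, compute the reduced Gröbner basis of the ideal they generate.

G = {y**4 - 3/32*y**3 + 49/6*x*y + 1/8*y**2 + 14/9*x, x*y**2 - 3/32*x*y + 1/8*x + 7/8*y + 1/6, x**2 - 3/28*y**2}

The reduced Gröbner basis is the canonical form of the ideal for this ordering.

f_1 = -7*x**2 + 3/4*y**2, LT = x**2.
f_2 = -8*x*y**2 + 3/4*x*y - x - 7*y - 4/3, LT = x*y**2.

S(f_1,f_2): lcm = x**2*y**2. S = -3/28*y**4 + 3/32*x**2*y - 1/8*x**2 - 7/8*x*y - 1/6*x.
  leading term y**4: no divisor's leading term divides it; move -3/28*y**4 to the remainder.
  leading term x**2*y: subtract (-3/224*y)·f_1 from 3/32*x**2*y - 1/8*x**2 - 7/8*x*y - 1/6*x → 9/896*y**3 - 1/8*x**2 - 7/8*x*y - 1/6*x
  leading term y**3: no divisor's leading term divides it; move 9/896*y**3 to the remainder.
  leading term x**2: subtract (1/56)·f_1 from -1/8*x**2 - 7/8*x*y - 1/6*x → -7/8*x*y - 3/224*y**2 - 1/6*x
  leading term x*y: no divisor's leading term divides it; move -7/8*x*y to the remainder.
  leading term y**2: no divisor's leading term divides it; move -3/224*y**2 to the remainder.
  leading term x: no divisor's leading term divides it; move -1/6*x to the remainder.
  remainder -3/28*y**4 + 9/896*y**3 - 7/8*x*y - 3/224*y**2 - 1/6*x ≠ 0; add g_3 = -3/28*y**4 + 9/896*y**3 - 7/8*x*y - 3/224*y**2 - 1/6*x to the basis.

The other S-polynomials (S(f_1,g_3), S(f_2,g_3)) all reduce to 0 modulo the current basis, so we have a Gröbner basis.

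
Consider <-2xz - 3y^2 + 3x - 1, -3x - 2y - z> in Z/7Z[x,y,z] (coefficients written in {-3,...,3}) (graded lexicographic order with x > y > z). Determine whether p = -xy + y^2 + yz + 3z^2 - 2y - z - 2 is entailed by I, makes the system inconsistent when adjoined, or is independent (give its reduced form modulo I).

First compute the reduced Gröbner basis of I by Buchberger's algorithm.
f_1 = -2xz - 3y^2 + 3x - 1, LT = xz.
f_2 = -3x - 2y - z, LT = x.

S(f_1,f_2): lcm = xz. S = -2y^2 - 3yz + 2z^2 + 2x - 3.
  leading term y^2: no divisor's leading term divides it; move -2y^2 to the remainder.
  leading term yz: no divisor's leading term divides it; move -3yz to the remainder.
  leading term z^2: no divisor's leading term divides it; move 2z^2 to the remainder.
  leading term x: subtract (-3)·f_2 from 2x - 3 → y - 3z - 3
  leading term y: no divisor's leading term divides it; move y to the remainder.
  leading term z: no divisor's leading term divides it; move -3z to the remainder.
  leading term 1: no divisor's leading term divides it; move -3 to the remainder.
  remainder -2y^2 - 3yz + 2z^2 + y - 3z - 3 ≠ 0; add h_3 = -2y^2 - 3yz + 2z^2 + y - 3z - 3 to the basis.

The other S-polynomials (S(f_1,h_3), S(f_2,h_3)) all reduce to 0 modulo the current basis, so we have a Gröbner basis.
Inter-reduce: drop elements whose leading term is divisible by another's, tail-reduce, and make monic.
Reduced Gröbner basis: {y^2 - 2yz - z^2 + 3y - 2z - 2, x + 3y - 2z}.
Label its elements g_1 = y^2 - 2yz - z^2 + 3y - 2z - 2, g_2 = x + 3y - 2z.

Reduce p = -xy + y^2 + yz + 3z^2 - 2y - z - 2 modulo G:
  leading term xy: subtract (-y)·g_2 from -xy + y^2 + yz + 3z^2 - 2y - z - 2 → -3y^2 - yz + 3z^2 - 2y - z - 2
  leading term y^2: subtract (-3)·g_1 from -3y^2 - yz + 3z^2 - 2y - z - 2 → -1
  leading term 1: no divisor's leading term divides it; move -1 to the remainder.
  normal form = -1.
The normal form is nonzero, so p ∉ I. Since p minus its normal form lies in I, I + (p) = I + (r) where r = -1; decide whether this ideal is the whole ring.
Here r = -1 is a nonzero constant, hence a unit: 1 ∈ I + (p), the Gröbner basis of I + (p) is {1}, and the enlarged system has no common solution — adjoining p is inconsistent.

Ideal membership is decidable via reduction modulo a Gröbner basis.

Adjoining -xy + y^2 + yz + 3z^2 - 2y - z - 2 makes the ideal the whole ring: the system is inconsistent.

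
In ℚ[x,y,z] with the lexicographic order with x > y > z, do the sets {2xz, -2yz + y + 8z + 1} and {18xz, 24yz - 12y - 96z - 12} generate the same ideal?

Equality of ideals is decidable: compute both reduced Gröbner bases (unique for the ordering) and check whether they agree.
Buchberger on the first generating set:
f_1 = 2xz, LT = xz.
f_2 = -2yz + y + 8z + 1, LT = yz.

S(f_1,f_2): lcm = xyz. S = ½xy + 4xz + ½x.
  leading term xy: no divisor's leading term divides it; move ½xy to the remainder.
  leading term xz: subtract (2)·f_1 from 4xz + ½x → ½x
  leading term x: no divisor's leading term divides it; move ½x to the remainder.
  remainder ½xy + ½x ≠ 0; add g_3 = ½xy + ½x to the basis.

The other S-polynomials (S(f_1,g_3), S(f_2,g_3)) all reduce to 0 modulo the current basis, so we have a Gröbner basis.
Inter-reduce: drop elements whose leading term is divisible by another's, tail-reduce, and make monic.
Reduced Gröbner basis: {xy + x, xz, yz - ½y - 4z - ½}.

Buchberger on the second generating set:
h_1 = 18xz, LT = xz.
h_2 = 24yz - 12y - 96z - 12, LT = yz.

S(h_1,h_2): lcm = xyz. S = ½xy + 4xz + ½x.
  leading term xy: no divisor's leading term divides it; move ½xy to the remainder.
  leading term xz: subtract (2/9)·h_1 from 4xz + ½x → ½x
  leading term x: no divisor's leading term divides it; move ½x to the remainder.
  remainder ½xy + ½x ≠ 0; add k_3 = ½xy + ½x to the basis.

The other S-polynomials (S(h_1,k_3), S(h_2,k_3)) all reduce to 0 modulo the current basis, so we have a Gröbner basis.
Inter-reduce: drop elements whose leading term is divisible by another's, tail-reduce, and make monic.
Reduced Gröbner basis: {xy + x, xz, yz - ½y - 4z - ½}.

The two bases agree; hence the ideals are identical.

Yes, the ideals are equal.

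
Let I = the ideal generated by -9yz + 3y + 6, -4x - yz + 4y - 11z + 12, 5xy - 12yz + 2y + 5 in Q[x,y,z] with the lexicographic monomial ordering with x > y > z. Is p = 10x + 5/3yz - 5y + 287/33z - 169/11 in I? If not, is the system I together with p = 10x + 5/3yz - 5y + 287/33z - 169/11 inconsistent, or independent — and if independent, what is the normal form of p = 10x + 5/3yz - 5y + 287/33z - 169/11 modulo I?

10x + 5/3yz - 5y + 287/33z - 169/11 lies in I (it reduces to 0).

First compute the reduced Gröbner basis of I by Buchberger's algorithm.
f_1 = -9yz + 3y + 6, LT = yz.
f_2 = -4x - yz + 4y - 11z + 12, LT = x.
f_3 = 5xy - 12yz + 2y + 5, LT = xy.

S(f_1,f_3): lcm = xyz. S = -1/3xy - 2/3x + 12/5yz^2 - 2/5yz - z.
  leading term xy: subtract (1/12y)·f_2 from -1/3xy - 2/3x + 12/5yz^2 - 2/5yz - z → -2/3x + 1/12y^2z - 1/3y^2 + 12/5yz^2 + 31/60yz - y - z
  leading term x: subtract (1/6)·f_2 from -2/3x + 1/12y^2z - 1/3y^2 + 12/5yz^2 + 31/60yz - y - z → 1/12y^2z - 1/3y^2 + 12/5yz^2 + 41/60yz - 5/3y + 5/6z - 2
  leading term y^2z: subtract (-1/108y)·f_1 from 1/12y^2z - 1/3y^2 + 12/5yz^2 + 41/60yz - 5/3y + 5/6z - 2 → -11/36y^2 + 12/5yz^2 + 41/60yz - 29/18y + 5/6z - 2
  leading term y^2: no divisor's leading term divides it; move -11/36y^2 to the remainder.
  leading term yz^2: subtract (-4/15z)·f_1 from 12/5yz^2 + 41/60yz - 29/18y + 5/6z - 2 → 89/60yz - 29/18y + 73/30z - 2
  leading term yz: subtract (-89/540)·f_1 from 89/60yz - 29/18y + 73/30z - 2 → -67/60y + 73/30z - 91/90
  leading term y: no divisor's leading term divides it; move -67/60y to the remainder.
  leading term z: no divisor's leading term divides it; move 73/30z to the remainder.
  leading term 1: no divisor's leading term divides it; move -91/90 to the remainder.
  remainder -11/36y^2 - 67/60y + 73/30z - 91/90 ≠ 0; add h_4 = -11/36y^2 - 67/60y + 73/30z - 91/90 to the basis.

S(f_2,f_3): lcm = xy. S = 1/4y^2z - y^2 + 103/20yz - 17/5y - 1.
  leading term y^2z: subtract (-1/36y)·f_1 from 1/4y^2z - y^2 + 103/20yz - 17/5y - 1 → -11/12y^2 + 103/20yz - 97/30y - 1
  leading term y^2: subtract (3)·h_4 from -11/12y^2 + 103/20yz - 97/30y - 1 → 103/20yz + 7/60y - 73/10z + 61/30
  leading term yz: subtract (-103/180)·f_1 from 103/20yz + 7/60y - 73/10z + 61/30 → 11/6y - 73/10z + 82/15
  leading term y: no divisor's leading term divides it; move 11/6y to the remainder.
  leading term z: no divisor's leading term divides it; move -73/10z to the remainder.
  leading term 1: no divisor's leading term divides it; move 82/15 to the remainder.
  remainder 11/6y - 73/10z + 82/15 ≠ 0; add h_5 = 11/6y - 73/10z + 82/15 to the basis.

S(f_1,h_4): lcm = y^2z. S = -1/3y^2 - 201/55yz - 2/3y + 438/55z^2 - 182/55z.
  leading term y^2: subtract (12/11)·h_4 from -1/3y^2 - 201/55yz - 2/3y + 438/55z^2 - 182/55z → -201/55yz + 91/165y + 438/55z^2 - 328/55z + 182/165
  leading term yz: subtract (67/165)·f_1 from -201/55yz + 91/165y + 438/55z^2 - 328/55z + 182/165 → -2/3y + 438/55z^2 - 328/55z - 4/3
  leading term y: subtract (-4/11)·h_5 from -2/3y + 438/55z^2 - 328/55z - 4/3 → 438/55z^2 - 474/55z + 36/55
  leading term z^2: no divisor's leading term divides it; move 438/55z^2 to the remainder.
  leading term z: no divisor's leading term divides it; move -474/55z to the remainder.
  leading term 1: no divisor's leading term divides it; move 36/55 to the remainder.
  remainder 438/55z^2 - 474/55z + 36/55 ≠ 0; add h_6 = 438/55z^2 - 474/55z + 36/55 to the basis.

The other S-polynomials (S(f_1,f_2), S(f_2,h_4), S(f_3,h_4), S(f_1,h_5), S(f_2,h_5), S(f_3,h_5), S(h_4,h_5), S(f_1,h_6), S(f_2,h_6), S(f_3,h_6), S(h_4,h_6), S(h_5,h_6)) all reduce to 0 modulo the current basis, so we have a Gröbner basis.
Inter-reduce: drop elements whose leading term is divisible by another's, tail-reduce, and make monic.
Reduced Gröbner basis: {x - 9/10z - 1/10, y - 219/55z + 164/55, z^2 - 79/73z + 6/73}.
Label its elements g_1 = x - 9/10z - 1/10, g_2 = y - 219/55z + 164/55, g_3 = z^2 - 79/73z + 6/73.

Reduce p = 10x + 5/3yz - 5y + 287/33z - 169/11 modulo G:
  leading term x: subtract (10)·g_1 from 10x + 5/3yz - 5y + 287/33z - 169/11 → 5/3yz - 5y + 584/33z - 158/11
  leading term yz: subtract (5/3z)·g_2 from 5/3yz - 5y + 584/33z - 158/11 → -5y + 73/11z^2 + 140/11z - 158/11
  leading term y: subtract (-5)·g_2 from -5y + 73/11z^2 + 140/11z - 158/11 → 73/11z^2 - 79/11z + 6/11
  leading term z^2: subtract (73/11)·g_3 from 73/11z^2 - 79/11z + 6/11 → 0
  normal form = 0.
Since the normal form is 0, p ∈ I.

The remainder on division by a Gröbner basis is unique — it is the normal form.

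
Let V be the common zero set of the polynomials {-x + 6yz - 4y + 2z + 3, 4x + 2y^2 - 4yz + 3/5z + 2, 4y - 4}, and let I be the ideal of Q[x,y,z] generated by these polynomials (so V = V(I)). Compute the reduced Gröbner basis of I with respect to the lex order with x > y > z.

G = {x + 1, y - 1, z}

f_1 = -x + 6yz - 4y + 2z + 3, LT = x.
f_2 = 4x + 2y^2 - 4yz + 3/5z + 2, LT = x.
f_3 = 4y - 4, LT = y.

S(f_1,f_2): lcm = x. S = -1/2y^2 - 5yz + 4y - 43/20z - 7/2.
  leading term y^2: subtract (-1/8y)·f_3 from -1/2y^2 - 5yz + 4y - 43/20z - 7/2 → -5yz + 7/2y - 43/20z - 7/2
  leading term yz: subtract (-5/4z)·f_3 from -5yz + 7/2y - 43/20z - 7/2 → 7/2y - 143/20z - 7/2
  leading term y: subtract (7/8)·f_3 from 7/2y - 143/20z - 7/2 → -143/20z
  leading term z: no divisor's leading term divides it; move -143/20z to the remainder.
  remainder -143/20z ≠ 0; add g_4 = -143/20z to the basis.

The other S-polynomials (S(f_1,f_3), S(f_2,f_3), S(f_1,g_4), S(f_2,g_4), S(f_3,g_4)) all reduce to 0 modulo the current basis, so we have a Gröbner basis.
Inter-reduce: drop elements whose leading term is divisible by another's, tail-reduce, and make monic.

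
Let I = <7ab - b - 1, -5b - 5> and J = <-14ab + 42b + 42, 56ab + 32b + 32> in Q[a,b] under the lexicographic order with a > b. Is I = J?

Equality of ideals is decidable: compute both reduced Gröbner bases (unique for the ordering) and check whether they agree.
Buchberger on the first generating set:
f_1 = 7ab - b - 1, LT = ab.
f_2 = -5b - 5, LT = b.

S(f_1,f_2): lcm = ab. S = -a - \tfrac{1}{7}b - \tfrac{1}{7}.
  leading term a: no divisor's leading term divides it; move -a to the remainder.
  leading term b: subtract (\tfrac{1}{35})·f_2 from -\tfrac{1}{7}b - \tfrac{1}{7} → 0
  remainder -a ≠ 0; add g_3 = -a to the basis.

The other S-polynomials (S(f_1,g_3), S(f_2,g_3)) all reduce to 0 modulo the current basis, so we have a Gröbner basis.
Inter-reduce: drop elements whose leading term is divisible by another's, tail-reduce, and make monic.
Reduced Gröbner basis: {a, b + 1}.

Buchberger on the second generating set:
h_1 = -14ab + 42b + 42, LT = ab.
h_2 = 56ab + 32b + 32, LT = ab.

S(h_1,h_2): lcm = ab. S = -\tfrac{25}{7}b - \tfrac{25}{7}.
  leading term b: no divisor's leading term divides it; move -\tfrac{25}{7}b to the remainder.
  leading term 1: no divisor's leading term divides it; move -\tfrac{25}{7} to the remainder.
  remainder -\tfrac{25}{7}b - \tfrac{25}{7} ≠ 0; add k_3 = -\tfrac{25}{7}b - \tfrac{25}{7} to the basis.

S(h_1,k_3): lcm = ab. S = -a - 3b - 3.
  leading term a: no divisor's leading term divides it; move -a to the remainder.
  leading term b: subtract (\tfrac{21}{25})·k_3 from -3b - 3 → 0
  remainder -a ≠ 0; add k_4 = -a to the basis.

The other S-polynomials (S(h_2,k_3), S(h_1,k_4), S(h_2,k_4), S(k_3,k_4)) all reduce to 0 modulo the current basis, so we have a Gröbner basis.
Inter-reduce: drop elements whose leading term is divisible by another's, tail-reduce, and make monic.
Reduced Gröbner basis: {a, b + 1}.

Same reduced basis, so the two generating sets span the same ideal.
The same test decides containment: I ⊆ J iff every generator of I reduces to 0 modulo a Gröbner basis of J.

Yes, the ideals are equal.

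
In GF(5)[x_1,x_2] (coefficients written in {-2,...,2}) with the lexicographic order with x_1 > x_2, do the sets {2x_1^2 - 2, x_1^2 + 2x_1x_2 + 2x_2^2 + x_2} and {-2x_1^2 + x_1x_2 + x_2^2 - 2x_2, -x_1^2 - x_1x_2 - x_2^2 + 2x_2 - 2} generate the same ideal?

Yes, the ideals are equal.

Equality of ideals is decidable: compute both reduced Gröbner bases (unique for the ordering) and check whether they agree.
Buchberger on the first generating set:
f_1 = 2x_1^2 - 2, LT = x_1^2.
f_2 = x_1^2 + 2x_1x_2 + 2x_2^2 + x_2, LT = x_1^2.

S(f_1,f_2): lcm = x_1^2. S = -2x_1x_2 - 2x_2^2 - x_2 - 1.
  reduce S modulo (f_1, f_2):
  remainder -2x_1x_2 - 2x_2^2 - x_2 - 1 ≠ 0; add g_3 = -2x_1x_2 - 2x_2^2 - x_2 - 1 to the basis.

S(f_1,g_3): lcm = x_1^2x_2. S = -x_1x_2^2 + 2x_1x_2 + 2x_1 - x_2.
  reduce S modulo (f_1, f_2, g_3):
  remainder 2x_1 + x_2^3 + x_2^2 + x_2 - 1 ≠ 0; add g_4 = 2x_1 + x_2^3 + x_2^2 + x_2 - 1 to the basis.

S(f_1,g_4): lcm = x_1^2. S = 2x_1x_2^3 + 2x_1x_2^2 + 2x_1x_2 - 2x_1 - 1.
  reduce S modulo (f_1, f_2, g_3, g_4):
  remainder -2x_2^4 - 2x_2^3 + 2x_2^2 - x_2 + 2 ≠ 0; add g_5 = -2x_2^4 - 2x_2^3 + 2x_2^2 - x_2 + 2 to the basis.

The other S-polynomials (S(f_2,g_3), S(f_2,g_4), S(g_3,g_4), S(f_1,g_5), S(f_2,g_5), S(g_3,g_5), S(g_4,g_5)) all reduce to 0 modulo the current basis, so we have a Gröbner basis.
Inter-reduce: drop elements whose leading term is divisible by another's, tail-reduce, and make monic.
Reduced Gröbner basis: {x_1 - 2x_2^3 - 2x_2^2 - 2x_2 + 2, x_2^4 + x_2^3 - x_2^2 - 2x_2 - 1}.

Buchberger on the second generating set:
h_1 = -2x_1^2 + x_1x_2 + x_2^2 - 2x_2, LT = x_1^2.
h_2 = -x_1^2 - x_1x_2 - x_2^2 + 2x_2 - 2, LT = x_1^2.

S(h_1,h_2): lcm = x_1^2. S = x_1x_2 + x_2^2 - 2x_2 - 2.
  reduce S modulo (h_1, h_2):
  remainder x_1x_2 + x_2^2 - 2x_2 - 2 ≠ 0; add k_3 = x_1x_2 + x_2^2 - 2x_2 - 2 to the basis.

S(h_1,k_3): lcm = x_1^2x_2. S = x_1x_2^2 + 2x_1x_2 + 2x_1 + 2x_2^3 + x_2^2.
  reduce S modulo (h_1, h_2, k_3):
  remainder 2x_1 + x_2^3 + x_2^2 + x_2 - 1 ≠ 0; add k_4 = 2x_1 + x_2^3 + x_2^2 + x_2 - 1 to the basis.

S(h_1,k_4): lcm = x_1^2. S = 2x_1x_2^3 + 2x_1x_2^2 - x_1x_2 - 2x_1 + 2x_2^2 + x_2.
  reduce S modulo (h_1, h_2, k_3, k_4):
  remainder -2x_2^4 - 2x_2^3 + 2x_2^2 - x_2 + 2 ≠ 0; add k_5 = -2x_2^4 - 2x_2^3 + 2x_2^2 - x_2 + 2 to the basis.

The other S-polynomials (S(h_2,k_3), S(h_2,k_4), S(k_3,k_4), S(h_1,k_5), S(h_2,k_5), S(k_3,k_5), S(k_4,k_5)) all reduce to 0 modulo the current basis, so we have a Gröbner basis.
Inter-reduce: drop elements whose leading term is divisible by another's, tail-reduce, and make monic.
Reduced Gröbner basis: {x_1 - 2x_2^3 - 2x_2^2 - 2x_2 + 2, x_2^4 + x_2^3 - x_2^2 - 2x_2 - 1}.

The two bases agree; hence the ideals are identical.
The same test decides containment: I ⊆ J iff every generator of I reduces to 0 modulo a Gröbner basis of J.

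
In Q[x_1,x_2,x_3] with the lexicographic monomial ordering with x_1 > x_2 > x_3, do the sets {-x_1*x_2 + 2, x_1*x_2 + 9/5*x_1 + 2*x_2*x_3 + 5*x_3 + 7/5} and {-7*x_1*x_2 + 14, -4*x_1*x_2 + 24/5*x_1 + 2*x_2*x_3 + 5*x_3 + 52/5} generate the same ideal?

Two ideals are equal iff their reduced Gröbner bases coincide (the reduced basis is unique for a fixed ordering).
Buchberger on the first generating set:
f_1 = -x_1*x_2 + 2, LT = x_1*x_2.
f_2 = x_1*x_2 + 9/5*x_1 + 2*x_2*x_3 + 5*x_3 + 7/5, LT = x_1*x_2.

S(f_1,f_2): lcm = x_1*x_2. S = -9/5*x_1 - 2*x_2*x_3 - 5*x_3 - 17/5.
  leading term x_1: no divisor's leading term divides it; move -9/5*x_1 to the remainder.
  leading term x_2*x_3: no divisor's leading term divides it; move -2*x_2*x_3 to the remainder.
  leading term x_3: no divisor's leading term divides it; move -5*x_3 to the remainder.
  leading term 1: no divisor's leading term divides it; move -17/5 to the remainder.
  remainder -9/5*x_1 - 2*x_2*x_3 - 5*x_3 - 17/5 ≠ 0; add g_3 = -9/5*x_1 - 2*x_2*x_3 - 5*x_3 - 17/5 to the basis.

S(f_1,g_3): lcm = x_1*x_2. S = -10/9*x_2**2*x_3 - 25/9*x_2*x_3 - 17/9*x_2 - 2.
  leading term x_2**2*x_3: no divisor's leading term divides it; move -10/9*x_2**2*x_3 to the remainder.
  leading term x_2*x_3: no divisor's leading term divides it; move -25/9*x_2*x_3 to the remainder.
  leading term x_2: no divisor's leading term divides it; move -17/9*x_2 to the remainder.
  leading term 1: no divisor's leading term divides it; move -2 to the remainder.
  remainder -10/9*x_2**2*x_3 - 25/9*x_2*x_3 - 17/9*x_2 - 2 ≠ 0; add g_4 = -10/9*x_2**2*x_3 - 25/9*x_2*x_3 - 17/9*x_2 - 2 to the basis.

The other S-polynomials (S(f_2,g_3), S(f_1,g_4), S(f_2,g_4), S(g_3,g_4)) all reduce to 0 modulo the current basis, so we have a Gröbner basis.
Inter-reduce: drop elements whose leading term is divisible by another's, tail-reduce, and make monic.
Reduced Gröbner basis: {x_1 + 10/9*x_2*x_3 + 25/9*x_3 + 17/9, x_2**2*x_3 + 5/2*x_2*x_3 + 17/10*x_2 + 9/5}.

Buchberger on the second generating set:
h_1 = -7*x_1*x_2 + 14, LT = x_1*x_2.
h_2 = -4*x_1*x_2 + 24/5*x_1 + 2*x_2*x_3 + 5*x_3 + 52/5, LT = x_1*x_2.

S(h_1,h_2): lcm = x_1*x_2. S = 6/5*x_1 + 1/2*x_2*x_3 + 5/4*x_3 + 3/5.
  leading term x_1: no divisor's leading term divides it; move 6/5*x_1 to the remainder.
  leading term x_2*x_3: no divisor's leading term divides it; move 1/2*x_2*x_3 to the remainder.
  leading term x_3: no divisor's leading term divides it; move 5/4*x_3 to the remainder.
  leading term 1: no divisor's leading term divides it; move 3/5 to the remainder.
  remainder 6/5*x_1 + 1/2*x_2*x_3 + 5/4*x_3 + 3/5 ≠ 0; add k_3 = 6/5*x_1 + 1/2*x_2*x_3 + 5/4*x_3 + 3/5 to the basis.

S(h_1,k_3): lcm = x_1*x_2. S = -5/12*x_2**2*x_3 - 25/24*x_2*x_3 - 1/2*x_2 - 2.
  leading term x_2**2*x_3: no divisor's leading term divides it; move -5/12*x_2**2*x_3 to the remainder.
  leading term x_2*x_3: no divisor's leading term divides it; move -25/24*x_2*x_3 to the remainder.
  leading term x_2: no divisor's leading term divides it; move -1/2*x_2 to the remainder.
  leading term 1: no divisor's leading term divides it; move -2 to the remainder.
  remainder -5/12*x_2**2*x_3 - 25/24*x_2*x_3 - 1/2*x_2 - 2 ≠ 0; add k_4 = -5/12*x_2**2*x_3 - 25/24*x_2*x_3 - 1/2*x_2 - 2 to the basis.

The other S-polynomials (S(h_2,k_3), S(h_1,k_4), S(h_2,k_4), S(k_3,k_4)) all reduce to 0 modulo the current basis, so we have a Gröbner basis.
Inter-reduce: drop elements whose leading term is divisible by another's, tail-reduce, and make monic.
Reduced Gröbner basis: {x_1 + 5/12*x_2*x_3 + 25/24*x_3 + 1/2, x_2**2*x_3 + 5/2*x_2*x_3 + 6/5*x_2 + 24/5}.

The bases are distinct; the ideals are different.

No, the ideals differ.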